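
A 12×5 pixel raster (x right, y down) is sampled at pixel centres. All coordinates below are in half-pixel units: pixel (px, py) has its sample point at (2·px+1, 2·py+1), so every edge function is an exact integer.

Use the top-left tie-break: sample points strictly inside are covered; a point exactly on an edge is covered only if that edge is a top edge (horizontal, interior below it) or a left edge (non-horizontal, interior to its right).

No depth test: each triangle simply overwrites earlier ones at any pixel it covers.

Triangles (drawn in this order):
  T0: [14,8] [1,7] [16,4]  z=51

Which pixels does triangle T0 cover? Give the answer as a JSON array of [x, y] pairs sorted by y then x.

T0:
  2·area = 54
  edge (14, 8)→(1, 7): d=(-13,-1) top-left  bias=+0
  edge (1, 7)→(16, 4): d=(15,-3) top-left  bias=+0
  edge (16, 4)→(14, 8): d=(-2,4) right/bottom  bias=-1
    (10,1)@(21, 3): e=[72,0,-18] → ·  [on edge]
    (5,2)@(11, 5): e=[36,0,18] → █  [on edge]
    (6,2)@(13, 5): e=[38,6,10] → █
    (7,2)@(15, 5): e=[40,12,2] → █
    (8,2)@(17, 5): e=[42,18,-6] → ·
    (0,3)@(1, 7): e=[0,0,54] → █  [on edge]
    (1,3)@(3, 7): e=[2,6,46] → █
    (2,3)@(5, 7): e=[4,12,38] → █
    (3,3)@(7, 7): e=[6,18,30] → █
    (4,3)@(9, 7): e=[8,24,22] → █
    (7,3)@(15, 7): e=[14,42,-2] → ·
    (0,4)@(1, 9): e=[-26,30,50] → ·
  covered (10 px):
    · · · · · · · · · · · ·
    · · · · · · · · · · · ·
    · · · · · █ █ █ · · · ·
    █ █ █ █ █ █ █ · · · · ·
    · · · · · · · · · · · ·

Answer: [[5,2],[6,2],[7,2],[0,3],[1,3],[2,3],[3,3],[4,3],[5,3],[6,3]]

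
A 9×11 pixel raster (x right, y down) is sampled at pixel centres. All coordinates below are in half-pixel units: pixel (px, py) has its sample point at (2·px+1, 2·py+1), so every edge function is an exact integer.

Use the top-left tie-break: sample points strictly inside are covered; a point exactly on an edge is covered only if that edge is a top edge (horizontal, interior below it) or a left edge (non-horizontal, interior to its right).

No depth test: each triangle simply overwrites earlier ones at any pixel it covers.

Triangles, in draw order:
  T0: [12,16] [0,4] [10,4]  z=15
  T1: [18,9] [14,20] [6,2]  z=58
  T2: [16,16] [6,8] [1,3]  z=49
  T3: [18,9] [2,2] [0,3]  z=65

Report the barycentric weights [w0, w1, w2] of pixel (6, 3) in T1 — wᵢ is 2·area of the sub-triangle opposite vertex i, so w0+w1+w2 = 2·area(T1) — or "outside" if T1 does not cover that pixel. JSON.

T0:
  2·area = 120
  edge (12, 16)→(0, 4): d=(-12,-12) top-left  bias=+0
  edge (0, 4)→(10, 4): d=(10,0) top-left  bias=+0
  edge (10, 4)→(12, 16): d=(2,12) right/bottom  bias=-1
    (0,2)@(1, 5): e=[0,10,110] → █  [on edge]
    (1,2)@(3, 5): e=[24,10,86] → █
    (2,2)@(5, 5): e=[48,10,62] → █
    (3,2)@(7, 5): e=[72,10,38] → █
    (4,2)@(9, 5): e=[96,10,14] → █
    (5,2)@(11, 5): e=[120,10,-10] → ·
    (0,3)@(1, 7): e=[-24,30,114] → ·
    (1,3)@(3, 7): e=[0,30,90] → █  [on edge]
    (5,3)@(11, 7): e=[96,30,-6] → ·
    (1,4)@(3, 9): e=[-24,50,94] → ·
    (2,4)@(5, 9): e=[0,50,70] → █  [on edge]
    (5,4)@(11, 9): e=[72,50,-2] → ·
    (3,5)@(7, 11): e=[0,70,50] → █  [on edge]
    (4,6)@(9, 13): e=[0,90,30] → █  [on edge]
    (5,7)@(11, 15): e=[0,110,10] → █  [on edge]
    (6,8)@(13, 17): e=[0,130,-10] → ·  [on edge]
    (7,9)@(15, 19): e=[0,150,-30] → ·  [on edge]
    (8,10)@(17, 21): e=[0,170,-50] → ·  [on edge]
  covered (18 px):
    · · · · · · · · ·
    · · · · · · · · ·
    █ █ █ █ █ · · · ·
    · █ █ █ █ · · · ·
    · · █ █ █ · · · ·
    · · · █ █ █ · · ·
    · · · · █ █ · · ·
    · · · · · █ · · ·
    · · · · · · · · ·
    · · · · · · · · ·
    · · · · · · · · ·
T1:
  2·area = 160
  edge (18, 9)→(14, 20): d=(-4,11) right/bottom  bias=-1
  edge (14, 20)→(6, 2): d=(-8,-18) top-left  bias=+0
  edge (6, 2)→(18, 9): d=(12,7) right/bottom  bias=-1
    (3,1)@(7, 3): e=[145,10,5] → █
    (4,1)@(9, 3): e=[123,46,-9] → ·
    (3,2)@(7, 5): e=[137,-6,29] → ·
    (4,2)@(9, 5): e=[115,30,15] → █
    (5,2)@(11, 5): e=[93,66,1] → █
    (6,2)@(13, 5): e=[71,102,-13] → ·
    (4,3)@(9, 7): e=[107,14,39] → █
    (6,3)@(13, 7): e=[63,86,11] → █
    (7,3)@(15, 7): e=[41,122,-3] → ·
    (4,4)@(9, 9): e=[99,-2,63] → ·
    (5,4)@(11, 9): e=[77,34,49] → █
    (7,4)@(15, 9): e=[33,106,21] → █
  covered (21 px):
    · · · · · · · · ·
    · · · █ · · · · ·
    · · · · █ █ · · ·
    · · · · █ █ █ · ·
    · · · · · █ █ █ █
    · · · · · █ █ █ █
    · · · · · █ █ █ ·
    · · · · · · █ █ ·
    · · · · · · █ █ ·
    · · · · · · · · ·
    · · · · · · · · ·
T2:
  2·area = 10
  edge (16, 16)→(6, 8): d=(-10,-8) top-left  bias=+0
  edge (6, 8)→(1, 3): d=(-5,-5) top-left  bias=+0
  edge (1, 3)→(16, 16): d=(15,13) right/bottom  bias=-1
    (0,1)@(1, 3): e=[10,0,0] → ·  [on edge]
    (1,2)@(3, 5): e=[6,0,4] → █  [on edge]
    (2,2)@(5, 5): e=[22,10,-22] → ·
    (1,3)@(3, 7): e=[-14,-10,34] → ·
    (2,3)@(5, 7): e=[2,0,8] → █  [on edge]
    (3,3)@(7, 7): e=[18,10,-18] → ·
    (2,4)@(5, 9): e=[-18,-10,38] → ·
    (3,4)@(7, 9): e=[-2,0,12] → ·  [on edge]
    (4,5)@(9, 11): e=[-6,0,16] → ·  [on edge]
    (5,6)@(11, 13): e=[-10,0,20] → ·  [on edge]
    (6,7)@(13, 15): e=[-14,0,24] → ·  [on edge]
    (7,8)@(15, 17): e=[-18,0,28] → ·  [on edge]
    (8,9)@(17, 19): e=[-22,0,32] → ·  [on edge]
  covered (2 px):
    · · · · · · · · ·
    · · · · · · · · ·
    · █ · · · · · · ·
    · · █ · · · · · ·
    · · · · · · · · ·
    · · · · · · · · ·
    · · · · · · · · ·
    · · · · · · · · ·
    · · · · · · · · ·
    · · · · · · · · ·
    · · · · · · · · ·
T3:
  2·area = 30  (B↔C swapped to make it positive)
  edge (18, 9)→(0, 3): d=(-18,-6) top-left  bias=+0
  edge (0, 3)→(2, 2): d=(2,-1) top-left  bias=+0
  edge (2, 2)→(18, 9): d=(16,7) right/bottom  bias=-1
    (0,1)@(1, 3): e=[6,1,23] → █
    (1,1)@(3, 3): e=[18,3,9] → █
    (2,1)@(5, 3): e=[30,5,-5] → ·
    (0,2)@(1, 5): e=[-30,5,55] → ·
    (1,2)@(3, 5): e=[-18,7,41] → ·
    (3,2)@(7, 5): e=[6,11,13] → █
    (4,2)@(9, 5): e=[18,13,-1] → ·
    (3,3)@(7, 7): e=[-30,15,45] → ·
    (6,3)@(13, 7): e=[6,21,3] → █
    (7,3)@(15, 7): e=[18,23,-11] → ·
    (6,4)@(13, 9): e=[-30,25,35] → ·
  covered (4 px):
    · · · · · · · · ·
    █ █ · · · · · · ·
    · · · █ · · · · ·
    · · · · · · █ · ·
    · · · · · · · · ·
    · · · · · · · · ·
    · · · · · · · · ·
    · · · · · · · · ·
    · · · · · · · · ·
    · · · · · · · · ·
    · · · · · · · · ·

Result: [86,11,63]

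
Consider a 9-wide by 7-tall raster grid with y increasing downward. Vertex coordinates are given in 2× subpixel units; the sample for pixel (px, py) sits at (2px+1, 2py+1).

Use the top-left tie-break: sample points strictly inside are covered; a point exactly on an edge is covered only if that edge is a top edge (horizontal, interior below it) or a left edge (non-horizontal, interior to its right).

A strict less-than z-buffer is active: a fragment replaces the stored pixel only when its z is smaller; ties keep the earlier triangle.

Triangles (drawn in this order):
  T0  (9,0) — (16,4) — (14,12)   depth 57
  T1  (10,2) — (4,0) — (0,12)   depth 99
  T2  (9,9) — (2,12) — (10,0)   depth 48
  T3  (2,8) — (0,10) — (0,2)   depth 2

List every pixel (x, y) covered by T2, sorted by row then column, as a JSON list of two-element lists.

T0:
  2·area = 64
  edge (9, 0)→(16, 4): d=(7,4) right/bottom  bias=-1
  edge (16, 4)→(14, 12): d=(-2,8) right/bottom  bias=-1
  edge (14, 12)→(9, 0): d=(-5,-12) top-left  bias=+0
    (5,1)@(11, 3): e=[13,42,9] → #
    (6,1)@(13, 3): e=[5,26,33] → #
    (7,1)@(15, 3): e=[-3,10,57] → ·
    (5,2)@(11, 5): e=[27,38,-1] → ·
    (6,2)@(13, 5): e=[19,22,23] → #
    (7,2)@(15, 5): e=[11,6,47] → #
    (8,2)@(17, 5): e=[3,-10,71] → ·
    (6,3)@(13, 7): e=[33,18,13] → #
    (8,3)@(17, 7): e=[17,-14,61] → ·
    (6,4)@(13, 9): e=[47,14,3] → #
    (7,4)@(15, 9): e=[39,-2,27] → ·
    (6,5)@(13, 11): e=[61,10,-7] → ·
  covered (7 px):
    · · · · · · · · ·
    · · · · · # # · ·
    · · · · · · # # ·
    · · · · · · # # ·
    · · · · · · # · ·
    · · · · · · · · ·
    · · · · · · · · ·
T1:
  2·area = 80  (B↔C swapped to make it positive)
  edge (10, 2)→(0, 12): d=(-10,10) right/bottom  bias=-1
  edge (0, 12)→(4, 0): d=(4,-12) top-left  bias=+0
  edge (4, 0)→(10, 2): d=(6,2) right/bottom  bias=-1
    (2,0)@(5, 1): e=[60,16,4] → #
    (3,0)@(7, 1): e=[40,40,0] → ·  [on edge]
    (5,0)@(11, 1): e=[0,88,-8] → ·  [on edge]
    (1,1)@(3, 3): e=[60,0,20] → #  [on edge]
    (3,1)@(7, 3): e=[20,48,12] → #
    (4,1)@(9, 3): e=[0,72,8] → ·  [on edge]
    (6,1)@(13, 3): e=[-40,120,0] → ·  [on edge]
    (1,2)@(3, 5): e=[40,8,32] → #
    (3,2)@(7, 5): e=[0,56,24] → ·  [on edge]
    (1,3)@(3, 7): e=[20,16,44] → #
    (2,3)@(5, 7): e=[0,40,40] → ·  [on edge]
    (0,4)@(1, 9): e=[20,0,60] → #  [on edge]
    (1,4)@(3, 9): e=[0,24,56] → ·  [on edge]
    (0,5)@(1, 11): e=[0,8,72] → ·  [on edge]
  covered (8 px):
    · · # · · · · · ·
    · # # # · · · · ·
    · # # · · · · · ·
    · # · · · · · · ·
    # · · · · · · · ·
    · · · · · · · · ·
    · · · · · · · · ·
T2:
  2·area = 60
  edge (9, 9)→(2, 12): d=(-7,3) right/bottom  bias=-1
  edge (2, 12)→(10, 0): d=(8,-12) top-left  bias=+0
  edge (10, 0)→(9, 9): d=(-1,9) right/bottom  bias=-1
    (4,1)@(9, 3): e=[42,12,6] → #
    (5,1)@(11, 3): e=[36,36,-12] → ·
    (3,2)@(7, 5): e=[34,4,22] → #
    (5,2)@(11, 5): e=[22,52,-14] → ·
    (3,3)@(7, 7): e=[20,20,20] → #
    (5,3)@(11, 7): e=[8,68,-16] → ·
    (2,4)@(5, 9): e=[12,12,36] → #
    (4,4)@(9, 9): e=[0,60,0] → ·  [on edge]
    (1,5)@(3, 11): e=[4,4,52] → #
    (2,5)@(5, 11): e=[-2,28,34] → ·
    (3,5)@(7, 11): e=[-8,52,16] → ·
    (1,6)@(3, 13): e=[-10,20,50] → ·
  covered (8 px):
    · · · · · · · · ·
    · · · · # · · · ·
    · · · # # · · · ·
    · · · # # · · · ·
    · · # # · · · · ·
    · # · · · · · · ·
    · · · · · · · · ·
T3:
  2·area = 16
  edge (2, 8)→(0, 10): d=(-2,2) right/bottom  bias=-1
  edge (0, 10)→(0, 2): d=(0,-8) top-left  bias=+0
  edge (0, 2)→(2, 8): d=(2,6) right/bottom  bias=-1
    (4,0)@(9, 1): e=[0,72,-56] → ·  [on edge]
    (3,1)@(7, 3): e=[0,56,-40] → ·  [on edge]
    (0,2)@(1, 5): e=[8,8,0] → ·  [on edge]
    (2,2)@(5, 5): e=[0,40,-24] → ·  [on edge]
    (0,3)@(1, 7): e=[4,8,4] → #
    (1,3)@(3, 7): e=[0,24,-8] → ·  [on edge]
    (0,4)@(1, 9): e=[0,8,8] → ·  [on edge]
    (1,5)@(3, 11): e=[-8,24,0] → ·  [on edge]
  covered (1 px):
    · · · · · · · · ·
    · · · · · · · · ·
    · · · · · · · · ·
    # · · · · · · · ·
    · · · · · · · · ·
    · · · · · · · · ·
    · · · · · · · · ·

Result: [[4,1],[3,2],[4,2],[3,3],[4,3],[2,4],[3,4],[1,5]]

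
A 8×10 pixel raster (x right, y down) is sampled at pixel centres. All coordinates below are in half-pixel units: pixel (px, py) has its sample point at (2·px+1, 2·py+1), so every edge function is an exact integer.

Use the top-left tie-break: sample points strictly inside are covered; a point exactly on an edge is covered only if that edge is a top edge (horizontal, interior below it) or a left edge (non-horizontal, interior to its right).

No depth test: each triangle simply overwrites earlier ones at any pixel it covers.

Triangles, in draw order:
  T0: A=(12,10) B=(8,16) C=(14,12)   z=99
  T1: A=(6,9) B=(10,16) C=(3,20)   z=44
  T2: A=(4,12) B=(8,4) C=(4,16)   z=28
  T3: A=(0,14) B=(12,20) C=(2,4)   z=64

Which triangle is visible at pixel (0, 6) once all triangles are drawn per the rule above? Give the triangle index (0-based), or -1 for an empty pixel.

T0:
  2·area = 20  (B↔C swapped to make it positive)
  edge (12, 10)→(14, 12): d=(2,2) right/bottom  bias=-1
  edge (14, 12)→(8, 16): d=(-6,4) right/bottom  bias=-1
  edge (8, 16)→(12, 10): d=(4,-6) top-left  bias=+0
    (1,0)@(3, 1): e=[0,110,-90] → .  [on edge]
    (2,1)@(5, 3): e=[0,90,-70] → .  [on edge]
    (3,2)@(7, 5): e=[0,70,-50] → .  [on edge]
    (4,3)@(9, 7): e=[0,50,-30] → .  [on edge]
    (5,4)@(11, 9): e=[0,30,-10] → .  [on edge]
    (6,5)@(13, 11): e=[0,10,10] → .  [on edge]
    (5,6)@(11, 13): e=[8,6,6] → X
    (6,6)@(13, 13): e=[4,-2,18] → .
    (7,6)@(15, 13): e=[0,-10,30] → .  [on edge]
    (4,7)@(9, 15): e=[16,2,2] → X
    (5,7)@(11, 15): e=[12,-6,14] → .
    (4,8)@(9, 17): e=[20,-10,10] → .
  covered (2 px):
    . . . . . . . .
    . . . . . . . .
    . . . . . . . .
    . . . . . . . .
    . . . . . . . .
    . . . . . . . .
    . . . . . X . .
    . . . . X . . .
    . . . . . . . .
    . . . . . . . .
T1:
  2·area = 65
  edge (6, 9)→(10, 16): d=(4,7) right/bottom  bias=-1
  edge (10, 16)→(3, 20): d=(-7,4) right/bottom  bias=-1
  edge (3, 20)→(6, 9): d=(3,-11) top-left  bias=+0
    (3,5)@(7, 11): e=[1,47,17] → X
    (4,5)@(9, 11): e=[-13,39,39] → .
    (2,6)@(5, 13): e=[23,41,1] → X
    (4,6)@(9, 13): e=[-5,25,45] → .
    (2,7)@(5, 15): e=[31,27,7] → X
    (4,7)@(9, 15): e=[3,11,51] → X
    (5,7)@(11, 15): e=[-11,3,73] → .
    (2,8)@(5, 17): e=[39,13,13] → X
    (4,8)@(9, 17): e=[11,-3,57] → .
    (2,9)@(5, 19): e=[47,-1,19] → .
    (3,9)@(7, 19): e=[33,-9,41] → .
  covered (8 px):
    . . . . . . . .
    . . . . . . . .
    . . . . . . . .
    . . . . . . . .
    . . . . . . . .
    . . . X . . . .
    . . X X . . . .
    . . X X X . . .
    . . X X . . . .
    . . . . . . . .
T2:
  2·area = 16
  edge (4, 12)→(8, 4): d=(4,-8) top-left  bias=+0
  edge (8, 4)→(4, 16): d=(-4,12) right/bottom  bias=-1
  edge (4, 16)→(4, 12): d=(0,-4) top-left  bias=+0
    (4,0)@(9, 1): e=[-4,0,20] → .  [on edge]
    (3,3)@(7, 7): e=[4,0,12] → .  [on edge]
    (2,5)@(5, 11): e=[4,8,4] → X
    (3,5)@(7, 11): e=[20,-16,12] → .
    (2,6)@(5, 13): e=[12,0,4] → .  [on edge]
    (1,9)@(3, 19): e=[20,0,-4] → .  [on edge]
  covered (1 px):
    . . . . . . . .
    . . . . . . . .
    . . . . . . . .
    . . . . . . . .
    . . . . . . . .
    . . X . . . . .
    . . . . . . . .
    . . . . . . . .
    . . . . . . . .
    . . . . . . . .
T3:
  2·area = 132  (B↔C swapped to make it positive)
  edge (0, 14)→(2, 4): d=(2,-10) top-left  bias=+0
  edge (2, 4)→(12, 20): d=(10,16) right/bottom  bias=-1
  edge (12, 20)→(0, 14): d=(-12,-6) top-left  bias=+0
    (1,3)@(3, 7): e=[16,14,102] → X
    (2,3)@(5, 7): e=[36,-18,114] → .
    (0,4)@(1, 9): e=[0,66,66] → X  [on edge]
    (2,4)@(5, 9): e=[40,2,90] → X
    (3,4)@(7, 9): e=[60,-30,102] → .
    (0,5)@(1, 11): e=[4,86,42] → X
    (3,5)@(7, 11): e=[64,-10,78] → .
    (0,6)@(1, 13): e=[8,106,18] → X
    (3,6)@(7, 13): e=[68,10,54] → X
    (4,6)@(9, 13): e=[88,-22,66] → .
    (0,7)@(1, 15): e=[12,126,-6] → .
    (1,7)@(3, 15): e=[32,94,6] → X
  covered (17 px):
    . . . . . . . .
    . . . . . . . .
    . . . . . . . .
    . X . . . . . .
    X X X . . . . .
    X X X . . . . .
    X X X X . . . .
    . X X X . . . .
    . . . X X . . .
    . . . . . X . .

Z-buffer (winner per pixel, '.' = empty):
  . . . . . . . .
  . . . . . . . .
  . . . . . . . .
  . 3 . . . . . .
  3 3 3 . . . . .
  3 3 3 1 . . . .
  3 3 3 3 . 0 . .
  . 3 3 3 1 . . .
  . . 1 3 3 . . .
  . . . . . 3 . .

Answer: 3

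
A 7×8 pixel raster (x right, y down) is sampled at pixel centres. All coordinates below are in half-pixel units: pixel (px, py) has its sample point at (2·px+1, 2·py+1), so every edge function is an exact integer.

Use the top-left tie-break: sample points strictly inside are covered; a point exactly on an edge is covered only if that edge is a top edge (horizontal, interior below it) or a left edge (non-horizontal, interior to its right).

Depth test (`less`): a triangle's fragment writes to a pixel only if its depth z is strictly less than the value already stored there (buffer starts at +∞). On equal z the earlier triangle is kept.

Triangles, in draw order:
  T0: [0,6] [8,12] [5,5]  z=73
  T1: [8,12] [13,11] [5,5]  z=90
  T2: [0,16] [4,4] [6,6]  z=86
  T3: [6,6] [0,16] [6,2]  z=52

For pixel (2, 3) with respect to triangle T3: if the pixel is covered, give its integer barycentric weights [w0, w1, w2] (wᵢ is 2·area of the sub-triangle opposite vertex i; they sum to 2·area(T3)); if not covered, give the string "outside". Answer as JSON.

T0:
  2·area = 38  (B↔C swapped to make it positive)
  edge (0, 6)→(5, 5): d=(5,-1) top-left  bias=+0
  edge (5, 5)→(8, 12): d=(3,7) right/bottom  bias=-1
  edge (8, 12)→(0, 6): d=(-8,-6) top-left  bias=+0
    (2,2)@(5, 5): e=[0,0,38] → .  [on edge]
    (1,3)@(3, 7): e=[8,20,10] → X
    (2,3)@(5, 7): e=[10,6,22] → X
    (3,3)@(7, 7): e=[12,-8,34] → .
    (1,4)@(3, 9): e=[18,26,-6] → .
    (2,4)@(5, 9): e=[20,12,6] → X
    (3,4)@(7, 9): e=[22,-2,18] → .
    (2,5)@(5, 11): e=[30,18,-10] → .
    (3,5)@(7, 11): e=[32,4,2] → X
    (4,5)@(9, 11): e=[34,-10,14] → .
    (3,6)@(7, 13): e=[42,10,-14] → .
  covered (4 px):
    . . . . . . .
    . . . . . . .
    . . . . . . .
    . X X . . . .
    . . X . . . .
    . . . X . . .
    . . . . . . .
    . . . . . . .
T1:
  2·area = 38  (B↔C swapped to make it positive)
  edge (8, 12)→(5, 5): d=(-3,-7) top-left  bias=+0
  edge (5, 5)→(13, 11): d=(8,6) right/bottom  bias=-1
  edge (13, 11)→(8, 12): d=(-5,1) right/bottom  bias=-1
    (2,2)@(5, 5): e=[0,0,38] → .  [on edge]
    (3,3)@(7, 7): e=[8,4,26] → X
    (4,3)@(9, 7): e=[22,-8,24] → .
    (3,4)@(7, 9): e=[2,20,16] → X
    (4,4)@(9, 9): e=[16,8,14] → X
    (5,4)@(11, 9): e=[30,-4,12] → .
    (3,5)@(7, 11): e=[-4,36,6] → .
    (4,5)@(9, 11): e=[10,24,4] → X
    (5,5)@(11, 11): e=[24,12,2] → X
    (6,5)@(13, 11): e=[38,0,0] → .  [on edge]
    (1,6)@(3, 13): e=[-38,76,0] → .  [on edge]
    (4,6)@(9, 13): e=[4,40,-6] → .
  covered (5 px):
    . . . . . . .
    . . . . . . .
    . . . . . . .
    . . . X . . .
    . . . X X . .
    . . . . X X .
    . . . . . . .
    . . . . . . .
T2:
  2·area = 32
  edge (0, 16)→(4, 4): d=(4,-12) top-left  bias=+0
  edge (4, 4)→(6, 6): d=(2,2) right/bottom  bias=-1
  edge (6, 6)→(0, 16): d=(-6,10) right/bottom  bias=-1
    (0,0)@(1, 1): e=[-48,0,80] → .  [on edge]
    (2,0)@(5, 1): e=[0,-8,40] → .  [on edge]
    (4,0)@(9, 1): e=[48,-16,0] → .  [on edge]
    (1,1)@(3, 3): e=[-16,0,48] → .  [on edge]
    (2,2)@(5, 5): e=[16,0,16] → .  [on edge]
    (1,3)@(3, 7): e=[0,8,24] → X  [on edge]
    (2,3)@(5, 7): e=[24,4,4] → X
    (3,3)@(7, 7): e=[48,0,-16] → .  [on edge]
    (1,4)@(3, 9): e=[8,12,12] → X
    (2,4)@(5, 9): e=[32,8,-8] → .
    (4,4)@(9, 9): e=[80,0,-48] → .  [on edge]
    (1,5)@(3, 11): e=[16,16,0] → .  [on edge]
    (5,5)@(11, 11): e=[112,0,-80] → .  [on edge]
    (0,6)@(1, 13): e=[0,24,8] → X  [on edge]
    (6,6)@(13, 13): e=[144,0,-112] → .  [on edge]
  covered (4 px):
    . . . . . . .
    . . . . . . .
    . . . . . . .
    . X X . . . .
    . X . . . . .
    . . . . . . .
    X . . . . . .
    . . . . . . .
T3:
  2·area = 24
  edge (6, 6)→(0, 16): d=(-6,10) right/bottom  bias=-1
  edge (0, 16)→(6, 2): d=(6,-14) top-left  bias=+0
  edge (6, 2)→(6, 6): d=(0,4) right/bottom  bias=-1
    (4,0)@(9, 1): e=[0,36,-12] → .  [on edge]
    (2,2)@(5, 5): e=[16,4,4] → X
    (3,2)@(7, 5): e=[-4,32,-4] → .
    (2,3)@(5, 7): e=[4,16,4] → X
    (3,3)@(7, 7): e=[-16,44,-4] → .
    (1,4)@(3, 9): e=[12,0,12] → X  [on edge]
    (2,4)@(5, 9): e=[-8,28,4] → .
    (1,5)@(3, 11): e=[0,12,12] → .  [on edge]
  covered (3 px):
    . . . . . . .
    . . . . . . .
    . . X . . . .
    . . X . . . .
    . X . . . . .
    . . . . . . .
    . . . . . . .
    . . . . . . .

Final: [16,4,4]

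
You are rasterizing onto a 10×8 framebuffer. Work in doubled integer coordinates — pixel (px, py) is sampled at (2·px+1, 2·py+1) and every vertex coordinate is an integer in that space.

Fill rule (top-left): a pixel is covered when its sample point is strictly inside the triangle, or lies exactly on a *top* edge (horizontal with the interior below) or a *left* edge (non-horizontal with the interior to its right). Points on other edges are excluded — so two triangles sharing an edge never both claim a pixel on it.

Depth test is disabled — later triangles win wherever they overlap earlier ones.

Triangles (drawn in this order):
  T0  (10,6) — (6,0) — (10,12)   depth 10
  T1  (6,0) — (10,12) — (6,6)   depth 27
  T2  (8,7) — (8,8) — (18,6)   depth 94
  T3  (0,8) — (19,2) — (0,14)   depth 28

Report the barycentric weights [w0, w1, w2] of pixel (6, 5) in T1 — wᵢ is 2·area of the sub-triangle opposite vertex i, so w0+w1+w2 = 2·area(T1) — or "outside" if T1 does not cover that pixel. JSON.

T0:
  2·area = 24  (B↔C swapped to make it positive)
  edge (10, 6)→(10, 12): d=(0,6) right/bottom  bias=-1
  edge (10, 12)→(6, 0): d=(-4,-12) top-left  bias=+0
  edge (6, 0)→(10, 6): d=(4,6) right/bottom  bias=-1
    (3,1)@(7, 3): e=[18,0,6] → X  [on edge]
    (4,1)@(9, 3): e=[6,24,-6] → .
    (3,2)@(7, 5): e=[18,-8,14] → .
    (4,2)@(9, 5): e=[6,16,2] → X
    (5,2)@(11, 5): e=[-6,40,-10] → .
    (4,3)@(9, 7): e=[6,8,10] → X
    (5,3)@(11, 7): e=[-6,32,-2] → .
    (4,4)@(9, 9): e=[6,0,18] → X  [on edge]
    (5,4)@(11, 9): e=[-6,24,6] → .
    (4,5)@(9, 11): e=[6,-8,26] → .
    (5,7)@(11, 15): e=[-6,0,30] → .  [on edge]
  covered (4 px):
    . . . . . . . . . .
    . . . X . . . . . .
    . . . . X . . . . .
    . . . . X . . . . .
    . . . . X . . . . .
    . . . . . . . . . .
    . . . . . . . . . .
    . . . . . . . . . .
T1:
  2·area = 24
  edge (6, 0)→(10, 12): d=(4,12) right/bottom  bias=-1
  edge (10, 12)→(6, 6): d=(-4,-6) top-left  bias=+0
  edge (6, 6)→(6, 0): d=(0,-6) top-left  bias=+0
    (3,1)@(7, 3): e=[0,18,6] → .  [on edge]
    (3,2)@(7, 5): e=[8,10,6] → X
    (4,2)@(9, 5): e=[-16,22,18] → .
    (3,3)@(7, 7): e=[16,2,6] → X
    (4,3)@(9, 7): e=[-8,14,18] → .
    (3,4)@(7, 9): e=[24,-6,6] → .
    (4,4)@(9, 9): e=[0,6,18] → .  [on edge]
    (5,7)@(11, 15): e=[0,-6,30] → .  [on edge]
  covered (2 px):
    . . . . . . . . . .
    . . . . . . . . . .
    . . . X . . . . . .
    . . . X . . . . . .
    . . . . . . . . . .
    . . . . . . . . . .
    . . . . . . . . . .
    . . . . . . . . . .
T2:
  2·area = 10  (B↔C swapped to make it positive)
  edge (8, 7)→(18, 6): d=(10,-1) top-left  bias=+0
  edge (18, 6)→(8, 8): d=(-10,2) right/bottom  bias=-1
  edge (8, 8)→(8, 7): d=(0,-1) top-left  bias=+0
    (4,3)@(9, 7): e=[1,8,1] → X
    (5,3)@(11, 7): e=[3,4,3] → X
    (6,3)@(13, 7): e=[5,0,5] → .  [on edge]
    (1,4)@(3, 9): e=[15,0,-5] → .  [on edge]
    (4,4)@(9, 9): e=[21,-12,1] → .
    (5,4)@(11, 9): e=[23,-16,3] → .
  covered (2 px):
    . . . . . . . . . .
    . . . . . . . . . .
    . . . . . . . . . .
    . . . . X X . . . .
    . . . . . . . . . .
    . . . . . . . . . .
    . . . . . . . . . .
    . . . . . . . . . .
T3:
  2·area = 114
  edge (0, 8)→(19, 2): d=(19,-6) top-left  bias=+0
  edge (19, 2)→(0, 14): d=(-19,12) right/bottom  bias=-1
  edge (0, 14)→(0, 8): d=(0,-6) top-left  bias=+0
    (8,1)@(17, 3): e=[7,5,102] → X
    (9,1)@(19, 3): e=[19,-19,114] → .
    (5,2)@(11, 5): e=[9,39,66] → X
    (6,2)@(13, 5): e=[21,15,78] → X
    (7,2)@(15, 5): e=[33,-9,90] → .
    (8,2)@(17, 5): e=[45,-33,102] → .
    (2,3)@(5, 7): e=[11,73,30] → X
    (3,3)@(7, 7): e=[23,49,42] → X
    (4,3)@(9, 7): e=[35,25,54] → X
    (6,3)@(13, 7): e=[59,-23,78] → .
    (0,4)@(1, 9): e=[25,83,6] → X
    (1,4)@(3, 9): e=[37,59,18] → X
  covered (14 px):
    . . . . . . . . . .
    . . . . . . . . X .
    . . . . . X X . . .
    . . X X X X . . . .
    X X X X . . . . . .
    X X . . . . . . . .
    X . . . . . . . . .
    . . . . . . . . . .

Answer: "outside"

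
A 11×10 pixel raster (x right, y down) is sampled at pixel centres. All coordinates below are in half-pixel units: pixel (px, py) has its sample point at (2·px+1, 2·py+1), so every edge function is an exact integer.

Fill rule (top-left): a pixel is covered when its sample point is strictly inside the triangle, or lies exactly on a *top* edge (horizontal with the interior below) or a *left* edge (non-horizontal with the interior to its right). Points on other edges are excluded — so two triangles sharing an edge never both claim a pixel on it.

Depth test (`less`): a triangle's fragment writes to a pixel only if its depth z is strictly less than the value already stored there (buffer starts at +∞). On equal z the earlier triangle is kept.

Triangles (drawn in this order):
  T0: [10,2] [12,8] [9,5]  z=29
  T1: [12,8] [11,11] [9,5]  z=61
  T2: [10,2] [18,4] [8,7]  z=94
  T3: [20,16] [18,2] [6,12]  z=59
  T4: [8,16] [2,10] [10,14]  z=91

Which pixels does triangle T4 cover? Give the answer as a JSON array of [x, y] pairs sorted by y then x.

T0:
  2·area = 12
  edge (10, 2)→(12, 8): d=(2,6) right/bottom  bias=-1
  edge (12, 8)→(9, 5): d=(-3,-3) top-left  bias=+0
  edge (9, 5)→(10, 2): d=(1,-3) top-left  bias=+0
    (2,0)@(5, 1): e=[28,0,-16] → ·  [on edge]
    (3,1)@(7, 3): e=[20,0,-8] → ·  [on edge]
    (4,2)@(9, 5): e=[12,0,0] → #  [on edge]
    (5,2)@(11, 5): e=[0,6,6] → ·  [on edge]
    (4,3)@(9, 7): e=[16,-6,2] → ·
    (5,3)@(11, 7): e=[4,0,8] → #  [on edge]
    (6,3)@(13, 7): e=[-8,6,14] → ·
    (5,4)@(11, 9): e=[8,-6,10] → ·
    (6,4)@(13, 9): e=[-4,0,16] → ·  [on edge]
    (3,5)@(7, 11): e=[36,-24,0] → ·  [on edge]
    (6,5)@(13, 11): e=[0,-6,18] → ·  [on edge]
    (7,5)@(15, 11): e=[-12,0,24] → ·  [on edge]
    (8,6)@(17, 13): e=[-20,0,32] → ·  [on edge]
    (9,7)@(19, 15): e=[-28,0,40] → ·  [on edge]
    (2,8)@(5, 17): e=[60,-48,0] → ·  [on edge]
    (7,8)@(15, 17): e=[0,-18,30] → ·  [on edge]
    (10,8)@(21, 17): e=[-36,0,48] → ·  [on edge]
  covered (2 px):
    · · · · · · · · · · ·
    · · · · · · · · · · ·
    · · · · # · · · · · ·
    · · · · · # · · · · ·
    · · · · · · · · · · ·
    · · · · · · · · · · ·
    · · · · · · · · · · ·
    · · · · · · · · · · ·
    · · · · · · · · · · ·
    · · · · · · · · · · ·
T1:
  2·area = 12
  edge (12, 8)→(11, 11): d=(-1,3) right/bottom  bias=-1
  edge (11, 11)→(9, 5): d=(-2,-6) top-left  bias=+0
  edge (9, 5)→(12, 8): d=(3,3) right/bottom  bias=-1
    (2,0)@(5, 1): e=[28,-16,0] → ·  [on edge]
    (3,1)@(7, 3): e=[20,-8,0] → ·  [on edge]
    (4,2)@(9, 5): e=[12,0,0] → ·  [on edge]
    (6,2)@(13, 5): e=[0,24,-12] → ·  [on edge]
    (5,3)@(11, 7): e=[4,8,0] → ·  [on edge]
    (5,4)@(11, 9): e=[2,4,6] → #
    (6,4)@(13, 9): e=[-4,16,0] → ·  [on edge]
    (5,5)@(11, 11): e=[0,0,12] → ·  [on edge]
    (7,5)@(15, 11): e=[-12,24,0] → ·  [on edge]
    (8,6)@(17, 13): e=[-20,32,0] → ·  [on edge]
    (9,7)@(19, 15): e=[-28,40,0] → ·  [on edge]
    (4,8)@(9, 17): e=[0,-24,36] → ·  [on edge]
    (6,8)@(13, 17): e=[-12,0,24] → ·  [on edge]
    (10,8)@(21, 17): e=[-36,48,0] → ·  [on edge]
  covered (1 px):
    · · · · · · · · · · ·
    · · · · · · · · · · ·
    · · · · · · · · · · ·
    · · · · · · · · · · ·
    · · · · · # · · · · ·
    · · · · · · · · · · ·
    · · · · · · · · · · ·
    · · · · · · · · · · ·
    · · · · · · · · · · ·
    · · · · · · · · · · ·
T2:
  2·area = 44
  edge (10, 2)→(18, 4): d=(8,2) right/bottom  bias=-1
  edge (18, 4)→(8, 7): d=(-10,3) right/bottom  bias=-1
  edge (8, 7)→(10, 2): d=(2,-5) top-left  bias=+0
    (5,1)@(11, 3): e=[6,31,7] → #
    (6,1)@(13, 3): e=[2,25,17] → #
    (7,1)@(15, 3): e=[-2,19,27] → ·
    (4,2)@(9, 5): e=[26,17,1] → #
    (7,2)@(15, 5): e=[14,-1,31] → ·
    (4,3)@(9, 7): e=[42,-3,5] → ·
    (5,3)@(11, 7): e=[38,-9,15] → ·
    (6,3)@(13, 7): e=[34,-15,25] → ·
  covered (5 px):
    · · · · · · · · · · ·
    · · · · · # # · · · ·
    · · · · # # # · · · ·
    · · · · · · · · · · ·
    · · · · · · · · · · ·
    · · · · · · · · · · ·
    · · · · · · · · · · ·
    · · · · · · · · · · ·
    · · · · · · · · · · ·
    · · · · · · · · · · ·
T3:
  2·area = 188  (B↔C swapped to make it positive)
  edge (20, 16)→(6, 12): d=(-14,-4) top-left  bias=+0
  edge (6, 12)→(18, 2): d=(12,-10) top-left  bias=+0
  edge (18, 2)→(20, 16): d=(2,14) right/bottom  bias=-1
    (8,1)@(17, 3): e=[170,2,16] → #
    (9,1)@(19, 3): e=[178,22,-12] → ·
    (7,2)@(15, 5): e=[134,6,48] → #
    (9,2)@(19, 5): e=[150,46,-8] → ·
    (6,3)@(13, 7): e=[98,10,80] → #
    (9,3)@(19, 7): e=[122,70,-4] → ·
    (5,4)@(11, 9): e=[62,14,112] → #
    (9,4)@(19, 9): e=[94,94,0] → ·  [on edge]
    (4,5)@(9, 11): e=[26,18,144] → #
    (9,5)@(19, 11): e=[66,118,4] → #
    (10,5)@(21, 11): e=[74,138,-24] → ·
    (4,6)@(9, 13): e=[-2,42,148] → ·
  covered (23 px):
    · · · · · · · · · · ·
    · · · · · · · · # · ·
    · · · · · · · # # · ·
    · · · · · · # # # · ·
    · · · · · # # # # · ·
    · · · · # # # # # # ·
    · · · · · # # # # # ·
    · · · · · · · · # # ·
    · · · · · · · · · · ·
    · · · · · · · · · · ·
T4:
  2·area = 24
  edge (8, 16)→(2, 10): d=(-6,-6) top-left  bias=+0
  edge (2, 10)→(10, 14): d=(8,4) right/bottom  bias=-1
  edge (10, 14)→(8, 16): d=(-2,2) right/bottom  bias=-1
    (10,1)@(21, 3): e=[156,-132,0] → ·  [on edge]
    (9,2)@(19, 5): e=[132,-108,0] → ·  [on edge]
    (8,3)@(17, 7): e=[108,-84,0] → ·  [on edge]
    (0,4)@(1, 9): e=[0,-4,28] → ·  [on edge]
    (7,4)@(15, 9): e=[84,-60,0] → ·  [on edge]
    (1,5)@(3, 11): e=[0,4,20] → #  [on edge]
    (2,5)@(5, 11): e=[12,-4,16] → ·
    (6,5)@(13, 11): e=[60,-36,0] → ·  [on edge]
    (1,6)@(3, 13): e=[-12,20,16] → ·
    (2,6)@(5, 13): e=[0,12,12] → #  [on edge]
    (3,6)@(7, 13): e=[12,4,8] → #
    (4,6)@(9, 13): e=[24,-4,4] → ·
    (5,6)@(11, 13): e=[36,-12,0] → ·  [on edge]
    (3,7)@(7, 15): e=[0,20,4] → #  [on edge]
    (4,7)@(9, 15): e=[12,12,0] → ·  [on edge]
    (3,8)@(7, 17): e=[-12,36,0] → ·  [on edge]
    (4,8)@(9, 17): e=[0,28,-4] → ·  [on edge]
    (2,9)@(5, 19): e=[-36,60,0] → ·  [on edge]
    (5,9)@(11, 19): e=[0,36,-12] → ·  [on edge]
  covered (4 px):
    · · · · · · · · · · ·
    · · · · · · · · · · ·
    · · · · · · · · · · ·
    · · · · · · · · · · ·
    · · · · · · · · · · ·
    · # · · · · · · · · ·
    · · # # · · · · · · ·
    · · · # · · · · · · ·
    · · · · · · · · · · ·
    · · · · · · · · · · ·

Answer: [[1,5],[2,6],[3,6],[3,7]]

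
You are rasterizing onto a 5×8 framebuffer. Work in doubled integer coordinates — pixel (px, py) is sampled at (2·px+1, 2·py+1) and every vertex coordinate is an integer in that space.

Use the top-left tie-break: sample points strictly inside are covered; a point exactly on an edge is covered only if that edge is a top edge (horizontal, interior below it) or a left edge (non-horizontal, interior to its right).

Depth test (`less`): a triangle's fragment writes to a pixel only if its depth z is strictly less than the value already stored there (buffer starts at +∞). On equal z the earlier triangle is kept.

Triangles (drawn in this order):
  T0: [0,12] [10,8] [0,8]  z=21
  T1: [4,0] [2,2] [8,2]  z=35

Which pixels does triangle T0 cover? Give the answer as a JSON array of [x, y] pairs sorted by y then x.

T0:
  2·area = 40  (B↔C swapped to make it positive)
  edge (0, 12)→(0, 8): d=(0,-4) top-left  bias=+0
  edge (0, 8)→(10, 8): d=(10,0) top-left  bias=+0
  edge (10, 8)→(0, 12): d=(-10,4) right/bottom  bias=-1
    (0,4)@(1, 9): e=[4,10,26] → #
    (1,4)@(3, 9): e=[12,10,18] → #
    (2,4)@(5, 9): e=[20,10,10] → #
    (3,4)@(7, 9): e=[28,10,2] → #
    (4,4)@(9, 9): e=[36,10,-6] → ·
    (0,5)@(1, 11): e=[4,30,6] → #
    (1,5)@(3, 11): e=[12,30,-2] → ·
    (2,5)@(5, 11): e=[20,30,-10] → ·
    (3,5)@(7, 11): e=[28,30,-18] → ·
    (0,6)@(1, 13): e=[4,50,-14] → ·
  covered (5 px):
    · · · · ·
    · · · · ·
    · · · · ·
    · · · · ·
    # # # # ·
    # · · · ·
    · · · · ·
    · · · · ·
T1:
  2·area = 12  (B↔C swapped to make it positive)
  edge (4, 0)→(8, 2): d=(4,2) right/bottom  bias=-1
  edge (8, 2)→(2, 2): d=(-6,0) right/bottom  bias=-1
  edge (2, 2)→(4, 0): d=(2,-2) top-left  bias=+0
    (1,0)@(3, 1): e=[6,6,0] → #  [on edge]
    (2,0)@(5, 1): e=[2,6,4] → #
    (3,0)@(7, 1): e=[-2,6,8] → ·
    (0,1)@(1, 3): e=[18,-6,0] → ·  [on edge]
    (1,1)@(3, 3): e=[14,-6,4] → ·
    (2,1)@(5, 3): e=[10,-6,8] → ·
  covered (2 px):
    · # # · ·
    · · · · ·
    · · · · ·
    · · · · ·
    · · · · ·
    · · · · ·
    · · · · ·
    · · · · ·

Result: [[0,4],[1,4],[2,4],[3,4],[0,5]]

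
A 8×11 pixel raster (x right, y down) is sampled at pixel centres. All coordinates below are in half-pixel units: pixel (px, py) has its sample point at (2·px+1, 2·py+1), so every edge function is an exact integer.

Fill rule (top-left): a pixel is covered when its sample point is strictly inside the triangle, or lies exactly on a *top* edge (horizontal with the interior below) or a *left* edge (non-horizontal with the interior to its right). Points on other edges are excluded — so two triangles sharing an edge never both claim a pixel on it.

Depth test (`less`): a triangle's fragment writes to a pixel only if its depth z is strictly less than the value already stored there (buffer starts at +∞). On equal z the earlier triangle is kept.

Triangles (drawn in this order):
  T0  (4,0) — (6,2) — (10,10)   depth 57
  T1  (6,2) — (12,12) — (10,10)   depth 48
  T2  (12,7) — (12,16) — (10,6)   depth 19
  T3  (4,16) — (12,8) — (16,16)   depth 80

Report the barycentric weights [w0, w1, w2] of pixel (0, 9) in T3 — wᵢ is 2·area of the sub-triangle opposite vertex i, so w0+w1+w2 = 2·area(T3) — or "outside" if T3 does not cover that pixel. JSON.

T0:
  2·area = 8
  edge (4, 0)→(6, 2): d=(2,2) right/bottom  bias=-1
  edge (6, 2)→(10, 10): d=(4,8) right/bottom  bias=-1
  edge (10, 10)→(4, 0): d=(-6,-10) top-left  bias=+0
    (2,0)@(5, 1): e=[0,4,4] → ·  [on edge]
    (3,1)@(7, 3): e=[0,-4,12] → ·  [on edge]
    (3,2)@(7, 5): e=[4,4,0] → █  [on edge]
    (4,2)@(9, 5): e=[0,-12,20] → ·  [on edge]
    (3,3)@(7, 7): e=[8,12,-12] → ·
    (5,3)@(11, 7): e=[0,-20,28] → ·  [on edge]
    (6,4)@(13, 9): e=[0,-28,36] → ·  [on edge]
    (7,5)@(15, 11): e=[0,-36,44] → ·  [on edge]
    (6,7)@(13, 15): e=[12,-4,0] → ·  [on edge]
  covered (1 px):
    · · · · · · · ·
    · · · · · · · ·
    · · · █ · · · ·
    · · · · · · · ·
    · · · · · · · ·
    · · · · · · · ·
    · · · · · · · ·
    · · · · · · · ·
    · · · · · · · ·
    · · · · · · · ·
    · · · · · · · ·
T1:
  2·area = 8
  edge (6, 2)→(12, 12): d=(6,10) right/bottom  bias=-1
  edge (12, 12)→(10, 10): d=(-2,-2) top-left  bias=+0
  edge (10, 10)→(6, 2): d=(-4,-8) top-left  bias=+0
    (0,0)@(1, 1): e=[44,0,-36] → ·  [on edge]
    (1,1)@(3, 3): e=[36,0,-28] → ·  [on edge]
    (2,2)@(5, 5): e=[28,0,-20] → ·  [on edge]
    (3,3)@(7, 7): e=[20,0,-12] → ·  [on edge]
    (4,3)@(9, 7): e=[0,4,4] → ·  [on edge]
    (4,4)@(9, 9): e=[12,0,-4] → ·  [on edge]
    (5,5)@(11, 11): e=[4,0,4] → █  [on edge]
    (6,5)@(13, 11): e=[-16,4,20] → ·
    (5,6)@(11, 13): e=[16,-4,-4] → ·
    (6,6)@(13, 13): e=[-4,0,12] → ·  [on edge]
    (7,7)@(15, 15): e=[-12,0,20] → ·  [on edge]
    (7,8)@(15, 17): e=[0,-4,12] → ·  [on edge]
  covered (1 px):
    · · · · · · · ·
    · · · · · · · ·
    · · · · · · · ·
    · · · · · · · ·
    · · · · · · · ·
    · · · · · █ · ·
    · · · · · · · ·
    · · · · · · · ·
    · · · · · · · ·
    · · · · · · · ·
    · · · · · · · ·
T2:
  2·area = 18
  edge (12, 7)→(12, 16): d=(0,9) right/bottom  bias=-1
  edge (12, 16)→(10, 6): d=(-2,-10) top-left  bias=+0
  edge (10, 6)→(12, 7): d=(2,1) right/bottom  bias=-1
    (4,0)@(9, 1): e=[27,0,-9] → ·  [on edge]
    (5,3)@(11, 7): e=[9,8,1] → █
    (6,3)@(13, 7): e=[-9,28,-1] → ·
    (5,4)@(11, 9): e=[9,4,5] → █
    (6,4)@(13, 9): e=[-9,24,3] → ·
    (5,5)@(11, 11): e=[9,0,9] → █  [on edge]
    (6,5)@(13, 11): e=[-9,20,7] → ·
    (5,6)@(11, 13): e=[9,-4,13] → ·
    (6,10)@(13, 21): e=[-9,0,27] → ·  [on edge]
  covered (3 px):
    · · · · · · · ·
    · · · · · · · ·
    · · · · · · · ·
    · · · · · █ · ·
    · · · · · █ · ·
    · · · · · █ · ·
    · · · · · · · ·
    · · · · · · · ·
    · · · · · · · ·
    · · · · · · · ·
    · · · · · · · ·
T3:
  2·area = 96
  edge (4, 16)→(12, 8): d=(8,-8) top-left  bias=+0
  edge (12, 8)→(16, 16): d=(4,8) right/bottom  bias=-1
  edge (16, 16)→(4, 16): d=(-12,0) right/bottom  bias=-1
    (7,2)@(15, 5): e=[0,-36,132] → ·  [on edge]
    (6,3)@(13, 7): e=[0,-12,108] → ·  [on edge]
    (5,4)@(11, 9): e=[0,12,84] → █  [on edge]
    (6,4)@(13, 9): e=[16,-4,84] → ·
    (4,5)@(9, 11): e=[0,36,60] → █  [on edge]
    (6,5)@(13, 11): e=[32,4,60] → █
    (7,5)@(15, 11): e=[48,-12,60] → ·
    (3,6)@(7, 13): e=[0,60,36] → █  [on edge]
    (7,6)@(15, 13): e=[64,-4,36] → ·
    (2,7)@(5, 15): e=[0,84,12] → █  [on edge]
    (7,7)@(15, 15): e=[80,4,12] → █
    (1,8)@(3, 17): e=[0,108,-12] → ·  [on edge]
    (0,9)@(1, 19): e=[0,132,-36] → ·  [on edge]
  covered (14 px):
    · · · · · · · ·
    · · · · · · · ·
    · · · · · · · ·
    · · · · · · · ·
    · · · · · █ · ·
    · · · · █ █ █ ·
    · · · █ █ █ █ ·
    · · █ █ █ █ █ █
    · · · · · · · ·
    · · · · · · · ·
    · · · · · · · ·

Result: "outside"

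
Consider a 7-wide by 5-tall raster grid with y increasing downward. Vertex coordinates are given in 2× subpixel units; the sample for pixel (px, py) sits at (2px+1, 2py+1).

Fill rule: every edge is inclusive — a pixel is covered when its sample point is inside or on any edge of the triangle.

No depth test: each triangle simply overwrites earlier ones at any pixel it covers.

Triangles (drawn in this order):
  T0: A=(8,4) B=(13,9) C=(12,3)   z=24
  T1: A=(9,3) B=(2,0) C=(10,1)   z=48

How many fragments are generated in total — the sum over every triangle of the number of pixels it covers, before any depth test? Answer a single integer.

T0:
  2·area = 25  (B↔C swapped to make it positive)
  edge (8, 4)→(12, 3): d=(4,-1) inclusive
  edge (12, 3)→(13, 9): d=(1,6) inclusive
  edge (13, 9)→(8, 4): d=(-5,-5) inclusive
    (2,0)@(5, 1): e=[-15,40,0] → .  [on edge]
    (3,1)@(7, 3): e=[-5,30,0] → .  [on edge]
    (4,2)@(9, 5): e=[5,20,0] → X  [on edge]
    (5,2)@(11, 5): e=[7,8,10] → X
    (6,2)@(13, 5): e=[9,-4,20] → .
    (4,3)@(9, 7): e=[13,22,-10] → .
    (5,3)@(11, 7): e=[15,10,0] → X  [on edge]
    (6,3)@(13, 7): e=[17,-2,10] → .
    (5,4)@(11, 9): e=[23,12,-10] → .
    (6,4)@(13, 9): e=[25,0,0] → X  [on edge]
  covered (4 px):
    . . . . . . .
    . . . . . . .
    . . . . X X .
    . . . . . X .
    . . . . . . X
T1:
  2·area = 17
  edge (9, 3)→(2, 0): d=(-7,-3) inclusive
  edge (2, 0)→(10, 1): d=(8,1) inclusive
  edge (10, 1)→(9, 3): d=(-1,2) inclusive
    (2,0)@(5, 1): e=[2,5,10] → X
    (3,0)@(7, 1): e=[8,3,6] → X
    (4,0)@(9, 1): e=[14,1,2] → X
    (5,0)@(11, 1): e=[20,-1,-2] → .
    (2,1)@(5, 3): e=[-12,21,8] → .
    (3,1)@(7, 3): e=[-6,19,4] → .
    (4,1)@(9, 3): e=[0,17,0] → X  [on edge]
    (5,1)@(11, 3): e=[6,15,-4] → .
    (4,2)@(9, 5): e=[-14,33,-2] → .
    (3,3)@(7, 7): e=[-34,51,0] → .  [on edge]
  covered (4 px):
    . . X X X . .
    . . . . X . .
    . . . . . . .
    . . . . . . .
    . . . . . . .

Result: 8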